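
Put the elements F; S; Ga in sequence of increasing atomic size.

F < S < Ga

F is in period 2, group 17; S is in period 3, group 16; Ga is in period 4, group 13.
Across a period the added protons contract the valence shell; down a group each new principal shell makes the atom larger.
Neither a single period nor a single group — weigh both effects.
S > F: relative to F, both the across-period and down-group shifts push S's atomic radius up.
Ga > S: relative to S, both the across-period and down-group shifts push Ga's atomic radius up.
Approximate values (pm): F 64, S 103, Ga 124.
So from smallest to largest: F < S < Ga.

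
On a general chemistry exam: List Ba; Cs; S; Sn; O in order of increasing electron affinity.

EA tends to increase across a period and decrease down a group, though the pattern is less regular than for IE or radius.
These span different periods and groups, so the two trends combine.
Cs > Ba: this pair runs against the simple trend — see the exception note.
Sn > Cs: relative to Cs, both the across-period and down-group shifts push Sn's electron affinity up.
O > Sn: both effects reinforce here, so O is clearly the higher of the two.
S > O: this pair runs against the simple trend — see the exception note.
Note the exception: Cs has a higher electron affinity than Ba, contrary to the simple trend — adding an electron to Ba (ns²) has to open a new, higher-energy np subshell, which is unfavourable.
Note the exception: S has a higher electron affinity than O, contrary to the simple trend — the compact 2p subshell of O repels the added electron more than S's larger 3p does.
Tabulated electron affinity (kJ/mol): O 141, S 200, Sn 107, Cs 46, Ba 14.
So from lowest to highest: Ba < Cs < Sn < O < S.

Ba < Cs < Sn < O < S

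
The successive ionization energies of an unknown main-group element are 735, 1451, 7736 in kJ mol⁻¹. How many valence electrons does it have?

2

Look for the largest jump between consecutive ionization energies: IE3/IE2 ≈ 5.3, far larger than any earlier ratio.
That jump marks the point where a core electron is being removed. So the atom has 2 valence electrons.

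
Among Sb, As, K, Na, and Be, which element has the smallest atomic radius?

Be is in period 2, group 2; Na is in period 3, group 1; K is in period 4, group 1; As is in period 4, group 15; Sb is in period 5, group 15.
Radius decreases left→right (rising Z_eff, same n) and increases top→bottom (higher n).
These span different periods and groups, so the two trends combine.
As > Be: period and group pull opposite ways; the down-group shift dominates (121 vs 102 pm).
Sb > As: Sb sits below As in group 15, so the down-group effect alone puts Sb larger.
Na > Sb: period and group pull opposite ways; the across-period shift dominates (155 vs 140 pm).
K > Na: K sits below Na in group 1, so the down-group effect alone puts K larger.
For reference (pm): Be 102, Na 155, K 196, As 121, Sb 140.
The smallest atomic radius among these belongs to Be.

Be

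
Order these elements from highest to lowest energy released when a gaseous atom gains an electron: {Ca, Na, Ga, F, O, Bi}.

F > O > Bi > Na > Ga > Ca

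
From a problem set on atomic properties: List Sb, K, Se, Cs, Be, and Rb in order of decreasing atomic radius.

Be is in period 2, group 2; K is in period 4, group 1; Se is in period 4, group 16; Rb is in period 5, group 1; Sb is in period 5, group 15; Cs is in period 6, group 1.
Moving right in a period, electrons are added to the same shell under a stronger nuclear pull, so atoms get smaller; moving down, a new shell is opened and atoms get larger.
These span different periods and groups, so the two trends combine.
Se > Be: period and group pull opposite ways; the down-group shift dominates (116 vs 102 pm).
Sb > Se: relative to Se, both the across-period and down-group shifts push Sb's atomic radius up.
K > Sb: period and group pull opposite ways; the across-period shift dominates (196 vs 140 pm).
Rb > K: they share group 1; the group trend gives Rb the larger value.
Cs > Rb: Cs sits below Rb in group 1, so the down-group effect alone puts Cs larger.
Approximate values (pm): Be 102, K 196, Se 116, Rb 210, Sb 140, Cs 232.
So from largest to smallest: Cs > Rb > K > Sb > Se > Be.

Cs > Rb > K > Sb > Se > Be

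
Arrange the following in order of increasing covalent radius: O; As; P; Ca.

O, P, As, Ca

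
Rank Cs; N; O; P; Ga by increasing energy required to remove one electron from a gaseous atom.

Cs, Ga, P, O, N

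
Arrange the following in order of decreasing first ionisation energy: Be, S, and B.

S > Be > B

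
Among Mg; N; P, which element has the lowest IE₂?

Mg

The second ionization energy removes an electron from the +1 ion. For each element: Mg⁺ still has 1 valence electron; N⁺ still has 4 valence electrons; P⁺ still has 4 valence electrons.
All are still removing valence electrons, so compare the +1 ions as you would atoms: IE_2 generally rises across a period (higher Z_eff) and falls down a group (larger shell), subject to the usual subshell exceptions.
Valence configurations: Mg⁺ [Ne]3s¹, N⁺ [He]2s²2p², P⁺ [Ne]3s²3p².
Approximate IE_2 values (kJ/mol): Mg 1451, N 2856, P 1907.
Hence IE_2: Mg < P < N.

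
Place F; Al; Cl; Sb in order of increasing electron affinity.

Al < Sb < F < Cl

F is in period 2, group 17; Al is in period 3, group 13; Cl is in period 3, group 17; Sb is in period 5, group 15.
Adding an electron releases more energy for atoms nearer the top right (short of the noble gases).
These span different periods and groups, so the two trends combine.
Sb > Al: the two effects oppose for this pair; the across-period effect wins (103 vs 42 kJ/mol).
F > Sb: relative to Sb, both the across-period and down-group shifts push F's electron affinity up.
Cl > F: this pair runs against the simple trend — see the exception note.
Note the exception: Cl has a higher electron affinity than F, contrary to the simple trend — F's small 2p subshell makes the incoming electron feel strong e⁻–e⁻ repulsion, so Cl actually releases more energy on gaining an electron.
For reference (kJ/mol): F 328, Al 42, Cl 349, Sb 103.
So from lowest to highest: Al < Sb < F < Cl.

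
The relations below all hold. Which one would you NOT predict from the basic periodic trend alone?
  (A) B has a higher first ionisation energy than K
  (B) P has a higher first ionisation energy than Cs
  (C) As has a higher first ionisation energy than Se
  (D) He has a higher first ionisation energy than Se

The general trend: first ionisation energy increases across a period and decreases down a group.
(A) B (period 2, group 13) vs K (period 4, group 1): the stated order agrees with the simple trend.
(B) P (period 3, group 15) vs Cs (period 6, group 1): the stated order agrees with the simple trend.
(C) As (period 4, group 15) vs Se (period 4, group 16): the stated order contradicts the simple trend.
(D) He (period 1, group 18) vs Se (period 4, group 16): the stated order agrees with the simple trend.
The exception is (C): Se (4p⁴) ionizes more easily than half-filled As (4p³).

(C)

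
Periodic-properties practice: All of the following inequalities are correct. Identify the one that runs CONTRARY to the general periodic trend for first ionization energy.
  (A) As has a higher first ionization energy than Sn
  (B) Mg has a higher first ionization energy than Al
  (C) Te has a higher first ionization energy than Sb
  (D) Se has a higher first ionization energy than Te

(B)

The general trend: first ionization energy increases across a period and decreases down a group.
(A) As (period 4, group 15) vs Sn (period 5, group 14): the stated order agrees with the simple trend.
(B) Mg (period 3, group 2) vs Al (period 3, group 13): the stated order contradicts the simple trend.
(C) Te (period 5, group 16) vs Sb (period 5, group 15): the stated order agrees with the simple trend.
(D) Se (period 4, group 16) vs Te (period 5, group 16): the stated order agrees with the simple trend.
The exception is (B): Al's single 3p electron is easier to remove than one from Mg's filled 3s².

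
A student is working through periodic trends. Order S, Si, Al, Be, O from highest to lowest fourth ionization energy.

After 3 electrons have been removed, what remains? S³⁺ still has 3 valence electrons; Si³⁺ still has 1 valence electron; Al³⁺ is the bare [Ne] core; Be³⁺ is already 1 electron into the core; O³⁺ still has 3 valence electrons.
Core electrons are held far more tightly than valence electrons, so Al and Be top the IE_4 order.
Valence configurations: S³⁺ [Ne]3s²3p¹, Si³⁺ [Ne]3s¹, O³⁺ [He]2s²2p¹.
Approximate IE_4 values (kJ/mol): S 4556, Si 4356, Al 11577, Be 21007, O 7469.
Overall IE_4 order: Si < S < O < Al < Be.

Be, Al, O, S, Si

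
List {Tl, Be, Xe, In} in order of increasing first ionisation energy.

In < Tl < Be < Xe

IE₁ increases left→right with effective nuclear charge and decreases top→bottom as the valence shell moves farther out.
Neither a single period nor a single group — weigh both effects.
Tl > In: this pair runs against the simple trend — see the exception note.
Be > Tl: period and group pull opposite ways; the down-group shift dominates (900 vs 589 kJ/mol).
Xe > Be: the two effects oppose for this pair; the across-period effect wins (1170 vs 900 kJ/mol).
Note the exception: Tl has a higher first ionization energy than In, contrary to the simple trend — relativistic 6s stabilisation and poor 4f/5d shielding distort the trend for the heavy p-block elements.
Tabulated first ionization energy (kJ/mol): Be 900, In 558, Xe 1170, Tl 589.
So from lowest to highest: In < Tl < Be < Xe.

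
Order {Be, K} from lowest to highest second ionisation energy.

Be, K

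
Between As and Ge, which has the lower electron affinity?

As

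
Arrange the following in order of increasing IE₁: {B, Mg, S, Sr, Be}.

Sr, Mg, B, Be, S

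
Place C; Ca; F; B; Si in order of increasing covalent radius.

B is in period 2, group 13; C is in period 2, group 14; F is in period 2, group 17; Si is in period 3, group 14; Ca is in period 4, group 2.
Radius decreases left→right (rising Z_eff, same n) and increases top→bottom (higher n).
These span different periods and groups, so the two trends combine.
C > F: both are in period 2; the period trend gives C the larger value.
B > C: B lies to the left of C in period 2, so the across-period effect alone puts B larger.
Si > B: the two effects oppose for this pair; the down-group effect wins (116 vs 85 pm).
Ca > Si: both effects reinforce here, so Ca is clearly the larger of the two.
For reference (pm): B 85, C 75, F 64, Si 116, Ca 171.
So from smallest to largest: F < C < B < Si < Ca.

F < C < B < Si < Ca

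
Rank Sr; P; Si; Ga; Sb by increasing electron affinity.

Si is in period 3, group 14; P is in period 3, group 15; Ga is in period 4, group 13; Sr is in period 5, group 2; Sb is in period 5, group 15.
Adding an electron releases more energy for atoms nearer the top right (short of the noble gases).
These span different periods and groups, so the two trends combine.
Ga > Sr: both effects reinforce here, so Ga is clearly the higher of the two.
P > Ga: both effects reinforce here, so P is clearly the higher of the two.
Sb > P: this pair runs against the simple trend — see the exception note.
Si > Sb: the two effects oppose for this pair; the down-group effect wins (134 vs 103 kJ/mol).
Note the exception: Sb has a higher electron affinity than P, contrary to the simple trend — both are half-filled np³, but the pairing/repulsion penalty for the added electron shrinks as the p orbitals become larger and more diffuse down the group, and for Sb that outweighs the weaker nuclear attraction.
Note the exception: Si has a higher electron affinity than P, contrary to the simple trend — adding an electron to P's half-filled 3p³ is unfavourable, so Si (3p²) has the more exothermic EA.
Approximate values (kJ/mol): Si 134, P 72, Ga 29, Sr 5, Sb 103.
So from lowest to highest: Sr < Ga < P < Sb < Si.

Sr < Ga < P < Sb < Si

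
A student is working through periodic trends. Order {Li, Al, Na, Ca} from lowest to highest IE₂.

Ca < Al < Na < Li

IE_2 is the cost of taking one more electron from the +1 cation: Li⁺ is the bare [He] core; Al⁺ still has 2 valence electrons; Na⁺ is the bare [Ne] core; Ca⁺ still has 1 valence electron.
Pulling an electron out of a noble-gas core costs far more than removing a remaining valence electron, so Na and Li sit at the high end of IE_2.
Valence configurations: Al⁺ [Ne]3s², Ca⁺ [Ar]4s¹.
The numbers (kJ/mol): Li 7298, Al 1817, Na 4562, Ca 1145.
Hence IE_2: Ca < Al < Na < Li.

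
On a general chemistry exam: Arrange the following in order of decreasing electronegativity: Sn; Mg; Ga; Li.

Sn > Ga > Mg > Li

Li is in period 2, group 1; Mg is in period 3, group 2; Ga is in period 4, group 13; Sn is in period 5, group 14.
EN rises left→right (higher Z_eff, smaller atoms) and falls top→bottom (larger, more shielded atoms).
A diagonal step moves right (one effect) and down (the opposite effect) at once.
Mg > Li: period and group pull opposite ways; the across-period shift dominates (1.31 vs 0.98).
Ga > Mg: the two effects oppose for this pair; the across-period effect wins (1.81 vs 1.31).
Sn > Ga: period and group pull opposite ways; the across-period shift dominates (1.96 vs 1.81).
Approximate values (Pauling): Li 0.98, Mg 1.31, Ga 1.81, Sn 1.96.
So from highest to lowest: Sn > Ga > Mg > Li.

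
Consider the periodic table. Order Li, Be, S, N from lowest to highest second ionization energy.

Be, S, N, Li

The second ionization energy removes an electron from the +1 ion. For each element: Li⁺ is the bare [He] core; Be⁺ still has 1 valence electron; S⁺ still has 5 valence electrons; N⁺ still has 4 valence electrons.
Pulling an electron out of a noble-gas core costs far more than removing a remaining valence electron, so Li sits at the high end of IE_2.
Valence configurations: Be⁺ [He]2s¹, S⁺ [Ne]3s²3p³, N⁺ [He]2s²2p².
Approximate IE_2 values (kJ/mol): Li 7298, Be 1757, S 2252, N 2856.
So the second ionization energies run Be < S < N < Li.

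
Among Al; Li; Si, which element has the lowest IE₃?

The third ionization energy removes an electron from the +2 ion. For each element: Al²⁺ still has 1 valence electron; Li²⁺ is already 1 electron into the core; Si²⁺ still has 2 valence electrons.
Pulling an electron out of a noble-gas core costs far more than removing a remaining valence electron, so Li sits at the high end of IE_3.
Valence configurations: Al²⁺ [Ne]3s¹, Si²⁺ [Ne]3s².
The numbers (kJ/mol): Al 2745, Li 11815, Si 3232.
Overall IE_3 order: Al < Si < Li.

Al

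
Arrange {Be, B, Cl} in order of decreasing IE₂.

The second ionization energy removes an electron from the +1 ion. For each element: Be⁺ still has 1 valence electron; B⁺ still has 2 valence electrons; Cl⁺ still has 6 valence electrons.
All are still removing valence electrons, so compare the +1 ions as you would atoms: IE_2 generally rises across a period (higher Z_eff) and falls down a group (larger shell), subject to the usual subshell exceptions.
Valence configurations: Be⁺ [He]2s¹, B⁺ [He]2s², Cl⁺ [Ne]3s²3p⁴.
The numbers (kJ/mol): Be 1757, B 2427, Cl 2298.
Hence IE_2: Be < Cl < B.

B > Cl > Be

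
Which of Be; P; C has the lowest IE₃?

P

After 2 electrons have been removed, what remains? Be²⁺ is the bare [He] core; P²⁺ still has 3 valence electrons; C²⁺ still has 2 valence electrons.
Core electrons are held far more tightly than valence electrons, so Be tops the IE_3 order.
Valence configurations: P²⁺ [Ne]3s²3p¹, C²⁺ [He]2s².
Approximate IE_3 values (kJ/mol): Be 14849, P 2914, C 4620.
Putting it together, IE_3: P < C < Be.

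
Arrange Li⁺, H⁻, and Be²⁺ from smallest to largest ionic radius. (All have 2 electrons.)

Be²⁺ < Li⁺ < H⁻

All of these have 2 electrons, so size is governed by nuclear charge alone: the more protons, the stronger the pull on the same electron cloud, and the smaller the ion.
Nuclear charges: Be²⁺ (Z=4), Li⁺ (Z=3), H⁻ (Z=1).
Smallest to largest: Be²⁺ < Li⁺ < H⁻.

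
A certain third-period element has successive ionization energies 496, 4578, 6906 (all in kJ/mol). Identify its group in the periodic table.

Look for the largest jump between consecutive ionization energies: IE2/IE1 ≈ 9.2, far larger than any earlier ratio.
That jump marks the point where a core electron is being removed. So the atom has 1 valence electron.
A main-group element with 1 valence electron is in group 1.

Group 1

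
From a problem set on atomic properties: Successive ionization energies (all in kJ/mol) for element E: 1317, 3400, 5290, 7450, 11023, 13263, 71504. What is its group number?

Look for the largest jump between consecutive ionization energies: IE7/IE6 ≈ 5.4, far larger than any earlier ratio.
That jump marks the point where a core electron is being removed. So the atom has 6 valence electrons.
A main-group element with 6 valence electrons is in group 16.

Group 16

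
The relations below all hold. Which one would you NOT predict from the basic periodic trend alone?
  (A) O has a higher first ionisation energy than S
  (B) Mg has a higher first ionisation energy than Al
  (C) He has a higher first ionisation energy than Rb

The general trend: first ionisation energy increases across a period and decreases down a group.
(A) O (period 2, group 16) vs S (period 3, group 16): the stated order agrees with the simple trend.
(B) Mg (period 3, group 2) vs Al (period 3, group 13): the stated order contradicts the simple trend.
(C) He (period 1, group 18) vs Rb (period 5, group 1): the stated order agrees with the simple trend.
The exception is (B): Al's single 3p electron is easier to remove than one from Mg's filled 3s².

(B)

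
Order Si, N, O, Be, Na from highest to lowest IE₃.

After 2 electrons have been removed, what remains? Si²⁺ still has 2 valence electrons; N²⁺ still has 3 valence electrons; O²⁺ still has 4 valence electrons; Be²⁺ is the bare [He] core; Na²⁺ is already 1 electron into the core.
Pulling an electron out of a noble-gas core costs far more than removing a remaining valence electron, so Na and Be sit at the high end of IE_3.
Valence configurations: Si²⁺ [Ne]3s², N²⁺ [He]2s²2p¹, O²⁺ [He]2s²2p².
Approximate IE_3 values (kJ/mol): Si 3232, N 4578, O 5300, Be 14849, Na 6910.
Overall IE_3 order: Si < N < O < Na < Be.

Be > Na > O > N > Si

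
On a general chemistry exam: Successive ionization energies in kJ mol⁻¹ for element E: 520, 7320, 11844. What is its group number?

Group 1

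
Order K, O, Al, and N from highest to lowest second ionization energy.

O, K, N, Al

IE_2 is the cost of taking one more electron from the +1 cation: K⁺ is the bare [Ar] core; O⁺ still has 5 valence electrons; Al⁺ still has 2 valence electrons; N⁺ still has 4 valence electrons.
Usually core removal costs more than valence removal, but here the competition is close: a tightly held n=2 valence electron can cost more to remove than an n=3 core electron, so the actual values have to decide it.
Valence configurations: O⁺ [He]2s²2p³, Al⁺ [Ne]3s², N⁺ [He]2s²2p².
Tabulated IE_2 (kJ/mol): K 3052, O 3388, Al 1817, N 2856.
So the second ionization energies run Al < N < K < O.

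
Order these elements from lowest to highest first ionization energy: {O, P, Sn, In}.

O is in period 2, group 16; P is in period 3, group 15; In is in period 5, group 13; Sn is in period 5, group 14.
IE₁ increases left→right with effective nuclear charge and decreases top→bottom as the valence shell moves farther out.
Here both period and group differ, so the two effects have to be weighed against each other.
Sn > In: Sn lies to the right of In in period 5, so the across-period effect alone puts Sn higher.
P > Sn: relative to Sn, both the across-period and down-group shifts push P's first ionization energy up.
O > P: relative to P, both the across-period and down-group shifts push O's first ionization energy up.
For reference (kJ/mol): O 1314, P 1012, In 558, Sn 709.
So from lowest to highest: In < Sn < P < O.

In < Sn < P < O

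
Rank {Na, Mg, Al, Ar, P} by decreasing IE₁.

Na is in period 3, group 1; Mg is in period 3, group 2; Al is in period 3, group 13; P is in period 3, group 15; Ar is in period 3, group 18.
IE₁ increases left→right with effective nuclear charge and decreases top→bottom as the valence shell moves farther out.
All lie in period 3; the across-period trend (first ionization energy increases left to right) applies, with the exception below.
Note the exception: Mg has a higher first ionization energy than Al, contrary to the simple trend — Al's single 3p electron is easier to remove than one from Mg's filled 3s².
Tabulated first ionization energy (kJ/mol): Na 496, Mg 738, Al 578, P 1012, Ar 1521.
So from highest to lowest: Ar > P > Mg > Al > Na.

Ar > P > Mg > Al > Na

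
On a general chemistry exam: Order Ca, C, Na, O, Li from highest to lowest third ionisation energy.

Li, Na, O, Ca, C

After 2 electrons have been removed, what remains? Ca²⁺ is the bare [Ar] core; C²⁺ still has 2 valence electrons; Na²⁺ is already 1 electron into the core; O²⁺ still has 4 valence electrons; Li²⁺ is already 1 electron into the core.
Usually core removal costs more than valence removal, but here the competition is close: a tightly held n=2 valence electron can cost more to remove than an n=3 core electron, so the actual values have to decide it.
Valence configurations: C²⁺ [He]2s², O²⁺ [He]2s²2p².
Approximate IE_3 values (kJ/mol): Ca 4912, C 4620, Na 6910, O 5300, Li 11815.
Putting it together, IE_3: C < Ca < O < Na < Li.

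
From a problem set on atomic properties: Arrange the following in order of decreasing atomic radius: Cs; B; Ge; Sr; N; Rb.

Cs > Rb > Sr > Ge > B > N

Atomic radius shrinks across a period as nuclear charge pulls the same shell inward, and grows down a group as new shells are added.
Neither a single period nor a single group — weigh both effects.
B > N: both are in period 2; the period trend gives B the larger value.
Ge > B: period and group pull opposite ways; the down-group shift dominates (121 vs 85 pm).
Sr > Ge: both effects reinforce here, so Sr is clearly the larger of the two.
Rb > Sr: Rb lies to the left of Sr in period 5, so the across-period effect alone puts Rb larger.
Cs > Rb: they share group 1; the group trend gives Cs the larger value.
Tabulated atomic radius (pm): B 85, N 71, Ge 121, Rb 210, Sr 185, Cs 232.
So from largest to smallest: Cs > Rb > Sr > Ge > B > N.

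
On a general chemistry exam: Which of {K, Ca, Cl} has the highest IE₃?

After 2 electrons have been removed, what remains? K²⁺ is already 1 electron into the core; Ca²⁺ is the bare [Ar] core; Cl²⁺ still has 5 valence electrons.
Pulling an electron out of a noble-gas core costs far more than removing a remaining valence electron, so K and Ca sit at the high end of IE_3.
The numbers (kJ/mol): K 4420, Ca 4912, Cl 3822.
Putting it together, IE_3: Cl < K < Ca.

Ca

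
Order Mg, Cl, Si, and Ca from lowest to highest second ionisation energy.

The second ionization energy removes an electron from the +1 ion. For each element: Mg⁺ still has 1 valence electron; Cl⁺ still has 6 valence electrons; Si⁺ still has 3 valence electrons; Ca⁺ still has 1 valence electron.
All are still removing valence electrons, so compare the +1 ions as you would atoms: IE_2 generally rises across a period (higher Z_eff) and falls down a group (larger shell), subject to the usual subshell exceptions.
Valence configurations: Mg⁺ [Ne]3s¹, Cl⁺ [Ne]3s²3p⁴, Si⁺ [Ne]3s²3p¹, Ca⁺ [Ar]4s¹.
Tabulated IE_2 (kJ/mol): Mg 1451, Cl 2298, Si 1577, Ca 1145.
Overall IE_2 order: Ca < Mg < Si < Cl.

Ca < Mg < Si < Cl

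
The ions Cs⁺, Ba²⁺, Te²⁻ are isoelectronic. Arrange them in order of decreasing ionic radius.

Te²⁻ > Cs⁺ > Ba²⁺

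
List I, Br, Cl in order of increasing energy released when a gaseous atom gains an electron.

I, Br, Cl

Atoms with high Z_eff and room in the valence shell (especially the halogens) have the most exothermic electron affinities.
All are in group 17, so electron affinity increases up the group.
So from lowest to highest: I < Br < Cl.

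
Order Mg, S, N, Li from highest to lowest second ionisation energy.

Li, N, S, Mg

After 1 electron has been removed, what remains? Mg⁺ still has 1 valence electron; S⁺ still has 5 valence electrons; N⁺ still has 4 valence electrons; Li⁺ is the bare [He] core.
Breaking into a closed-shell core is much more expensive than removing a leftover valence electron — Li has the largest IE_2 here.
Valence configurations: Mg⁺ [Ne]3s¹, S⁺ [Ne]3s²3p³, N⁺ [He]2s²2p².
The numbers (kJ/mol): Mg 1451, S 2252, N 2856, Li 7298.
So the second ionization energies run Mg < S < N < Li.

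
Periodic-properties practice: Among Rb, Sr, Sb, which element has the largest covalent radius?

Rb is in period 5, group 1; Sr is in period 5, group 2; Sb is in period 5, group 15.
Radius decreases left→right (rising Z_eff, same n) and increases top→bottom (higher n).
All lie in period 5, so atomic radius increases right to left.
The largest covalent radius among these belongs to Rb.

Rb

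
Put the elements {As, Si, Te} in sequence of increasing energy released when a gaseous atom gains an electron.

EA tends to increase across a period and decrease down a group, though the pattern is less regular than for IE or radius.
A diagonal step moves right (one effect) and down (the opposite effect) at once.
Si > As: the two effects oppose for this pair; the down-group effect wins (134 vs 78 kJ/mol).
Te > Si: the two effects oppose for this pair; the across-period effect wins (190 vs 134 kJ/mol).
Tabulated electron affinity (kJ/mol): Si 134, As 78, Te 190.
So from lowest to highest: As < Si < Te.

As, Si, Te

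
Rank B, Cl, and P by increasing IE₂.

P < Cl < B

The second ionization energy removes an electron from the +1 ion. For each element: B⁺ still has 2 valence electrons; Cl⁺ still has 6 valence electrons; P⁺ still has 4 valence electrons.
All are still removing valence electrons, so compare the +1 ions as you would atoms: IE_2 generally rises across a period (higher Z_eff) and falls down a group (larger shell), subject to the usual subshell exceptions.
Valence configurations: B⁺ [He]2s², Cl⁺ [Ne]3s²3p⁴, P⁺ [Ne]3s²3p².
Approximate IE_2 values (kJ/mol): B 2427, Cl 2298, P 1907.
Putting it together, IE_2: P < Cl < B.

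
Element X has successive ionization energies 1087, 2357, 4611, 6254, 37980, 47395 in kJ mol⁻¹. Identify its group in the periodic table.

Group 14

Look for the largest jump between consecutive ionization energies: IE5/IE4 ≈ 6.1, far larger than any earlier ratio.
That jump marks the point where a core electron is being removed. So the atom has 4 valence electrons.
A main-group element with 4 valence electrons is in group 14.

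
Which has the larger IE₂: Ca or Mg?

Mg

Consider each +1 ion: Ca⁺ still has 1 valence electron; Mg⁺ still has 1 valence electron.
All are still removing valence electrons, so compare the +1 ions as you would atoms: IE_2 generally rises across a period (higher Z_eff) and falls down a group (larger shell), subject to the usual subshell exceptions.
Valence configurations: Ca⁺ [Ar]4s¹, Mg⁺ [Ne]3s¹.
Tabulated IE_2 (kJ/mol): Ca 1145, Mg 1451.
So the second ionization energies run Ca < Mg.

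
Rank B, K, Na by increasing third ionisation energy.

The third ionization energy removes an electron from the +2 ion. For each element: B²⁺ still has 1 valence electron; K²⁺ is already 1 electron into the core; Na²⁺ is already 1 electron into the core.
Breaking into a closed-shell core is much more expensive than removing a leftover valence electron — K and Na have the largest IE_3 here.
The numbers (kJ/mol): B 3660, K 4420, Na 6910.
Overall IE_3 order: B < K < Na.

B, K, Na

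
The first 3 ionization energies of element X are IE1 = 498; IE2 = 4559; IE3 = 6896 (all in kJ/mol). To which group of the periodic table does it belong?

Group 1

Look for the largest jump between consecutive ionization energies: IE2/IE1 ≈ 9.2, far larger than any earlier ratio.
That jump marks the point where a core electron is being removed. So the atom has 1 valence electron.
A main-group element with 1 valence electron is in group 1.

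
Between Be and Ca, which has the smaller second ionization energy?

Ca

Consider each +1 ion: Be⁺ still has 1 valence electron; Ca⁺ still has 1 valence electron.
All are still removing valence electrons, so compare the +1 ions as you would atoms: IE_2 generally rises across a period (higher Z_eff) and falls down a group (larger shell), subject to the usual subshell exceptions.
Valence configurations: Be⁺ [He]2s¹, Ca⁺ [Ar]4s¹.
Tabulated IE_2 (kJ/mol): Be 1757, Ca 1145.
Hence IE_2: Ca < Be.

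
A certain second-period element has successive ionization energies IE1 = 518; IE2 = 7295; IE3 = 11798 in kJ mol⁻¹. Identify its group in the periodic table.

Group 1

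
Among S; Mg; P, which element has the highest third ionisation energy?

Mg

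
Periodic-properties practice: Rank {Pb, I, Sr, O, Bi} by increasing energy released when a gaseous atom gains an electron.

Sr < Pb < Bi < O < I

O is in period 2, group 16; Sr is in period 5, group 2; I is in period 5, group 17; Pb is in period 6, group 14; Bi is in period 6, group 15.
Electron affinity generally becomes more exothermic across a period toward the halogens and less exothermic down a group.
These span different periods and groups, so the two trends combine.
Pb > Sr: period and group pull opposite ways; the across-period shift dominates (35 vs 5 kJ/mol).
Bi > Pb: both are in period 6; the period trend gives Bi the larger value.
O > Bi: relative to Bi, both the across-period and down-group shifts push O's electron affinity up.
I > O: the two effects oppose for this pair; the across-period effect wins (295 vs 141 kJ/mol).
For reference (kJ/mol): O 141, Sr 5, I 295, Pb 35, Bi 91.
So from lowest to highest: Sr < Pb < Bi < O < I.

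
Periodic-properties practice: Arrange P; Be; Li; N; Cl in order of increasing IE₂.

Consider each +1 ion: P⁺ still has 4 valence electrons; Be⁺ still has 1 valence electron; Li⁺ is the bare [He] core; N⁺ still has 4 valence electrons; Cl⁺ still has 6 valence electrons.
Breaking into a closed-shell core is much more expensive than removing a leftover valence electron — Li has the largest IE_2 here.
Valence configurations: P⁺ [Ne]3s²3p², Be⁺ [He]2s¹, N⁺ [He]2s²2p², Cl⁺ [Ne]3s²3p⁴.
Approximate IE_2 values (kJ/mol): P 1907, Be 1757, Li 7298, N 2856, Cl 2298.
Hence IE_2: Be < P < Cl < N < Li.

Be < P < Cl < N < Li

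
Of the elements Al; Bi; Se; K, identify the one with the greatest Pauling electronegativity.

Electronegativity increases across a period and decreases down a group, tracking effective nuclear charge and atomic size.
Neither a single period nor a single group — weigh both effects.
Al > K: relative to K, both the across-period and down-group shifts push Al's electronegativity up.
Bi > Al: the two effects oppose for this pair; the across-period effect wins (2.02 vs 1.61).
Se > Bi: both effects reinforce here, so Se is clearly the higher of the two.
Approximate values (Pauling): Al 1.61, K 0.82, Se 2.55, Bi 2.02.
The greatest Pauling electronegativity among these belongs to Se.

Se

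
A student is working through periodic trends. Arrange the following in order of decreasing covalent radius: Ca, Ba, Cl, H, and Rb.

Rb, Ba, Ca, Cl, H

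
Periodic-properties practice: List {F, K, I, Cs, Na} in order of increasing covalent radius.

F, I, Na, K, Cs

F is in period 2, group 17; Na is in period 3, group 1; K is in period 4, group 1; I is in period 5, group 17; Cs is in period 6, group 1.
Moving right in a period, electrons are added to the same shell under a stronger nuclear pull, so atoms get smaller; moving down, a new shell is opened and atoms get larger.
Here both period and group differ, so the two effects have to be weighed against each other.
I > F: I sits below F in group 17, so the down-group effect alone puts I larger.
Na > I: the two effects oppose for this pair; the across-period effect wins (155 vs 133 pm).
K > Na: they share group 1; the group trend gives K the larger value.
Cs > K: Cs sits below K in group 1, so the down-group effect alone puts Cs larger.
Tabulated atomic radius (pm): F 64, Na 155, K 196, I 133, Cs 232.
So from smallest to largest: F < I < Na < K < Cs.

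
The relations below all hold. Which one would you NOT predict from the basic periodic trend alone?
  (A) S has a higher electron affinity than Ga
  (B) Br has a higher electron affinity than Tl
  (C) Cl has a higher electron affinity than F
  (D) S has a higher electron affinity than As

The general trend: electron affinity increases across a period and decreases down a group.
(A) S (period 3, group 16) vs Ga (period 4, group 13): the stated order agrees with the simple trend.
(B) Br (period 4, group 17) vs Tl (period 6, group 13): the stated order agrees with the simple trend.
(C) Cl (period 3, group 17) vs F (period 2, group 17): the stated order contradicts the simple trend.
(D) S (period 3, group 16) vs As (period 4, group 15): the stated order agrees with the simple trend.
The exception is (C): F's small 2p subshell makes the incoming electron feel strong e⁻–e⁻ repulsion, so Cl actually releases more energy on gaining an electron.

(C)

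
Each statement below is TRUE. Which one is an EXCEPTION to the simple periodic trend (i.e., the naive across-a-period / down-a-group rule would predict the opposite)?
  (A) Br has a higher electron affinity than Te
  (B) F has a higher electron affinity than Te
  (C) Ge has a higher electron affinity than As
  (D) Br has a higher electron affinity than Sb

(C)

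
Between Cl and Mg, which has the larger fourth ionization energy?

IE_4 is the cost of taking one more electron from the +3 cation: Cl³⁺ still has 4 valence electrons; Mg³⁺ is already 1 electron into the core.
Breaking into a closed-shell core is much more expensive than removing a leftover valence electron — Mg has the largest IE_4 here.
Tabulated IE_4 (kJ/mol): Cl 5159, Mg 10543.
So the fourth ionization energies run Cl < Mg.

Mg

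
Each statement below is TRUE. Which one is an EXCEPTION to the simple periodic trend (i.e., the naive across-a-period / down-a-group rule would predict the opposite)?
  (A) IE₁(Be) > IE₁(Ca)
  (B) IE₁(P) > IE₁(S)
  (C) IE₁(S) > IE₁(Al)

(B)

The general trend: first ionisation energy increases across a period and decreases down a group.
(A) Be (period 2, group 2) vs Ca (period 4, group 2): the stated order agrees with the simple trend.
(B) P (period 3, group 15) vs S (period 3, group 16): the stated order contradicts the simple trend.
(C) S (period 3, group 16) vs Al (period 3, group 13): the stated order agrees with the simple trend.
The exception is (B): S (3p⁴) ionizes more easily than half-filled P (3p³) because the paired 3p electron in S is pushed out by e⁻–e⁻ repulsion.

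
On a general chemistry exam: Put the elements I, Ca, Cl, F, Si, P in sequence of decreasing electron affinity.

F is in period 2, group 17; Si is in period 3, group 14; P is in period 3, group 15; Cl is in period 3, group 17; Ca is in period 4, group 2; I is in period 5, group 17.
EA tends to increase across a period and decrease down a group, though the pattern is less regular than for IE or radius.
Neither a single period nor a single group — weigh both effects.
P > Ca: both effects reinforce here, so P is clearly the higher of the two.
Si > P: this pair runs against the simple trend — see the exception note.
I > Si: period and group pull opposite ways; the across-period shift dominates (295 vs 134 kJ/mol).
F > I: they share group 17; the group trend gives F the larger value.
Cl > F: this pair runs against the simple trend — see the exception note.
Note the exception: Si has a higher electron affinity than P, contrary to the simple trend — adding an electron to P's half-filled 3p³ is unfavourable, so Si (3p²) has the more exothermic EA.
Note the exception: Cl has a higher electron affinity than F, contrary to the simple trend — F's small 2p subshell makes the incoming electron feel strong e⁻–e⁻ repulsion, so Cl actually releases more energy on gaining an electron.
Tabulated electron affinity (kJ/mol): F 328, Si 134, P 72, Cl 349, Ca 2, I 295.
So from highest to lowest: Cl > F > I > Si > P > Ca.

Cl, F, I, Si, P, Ca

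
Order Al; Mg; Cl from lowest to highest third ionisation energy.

Al < Cl < Mg

After 2 electrons have been removed, what remains? Al²⁺ still has 1 valence electron; Mg²⁺ is the bare [Ne] core; Cl²⁺ still has 5 valence electrons.
Breaking into a closed-shell core is much more expensive than removing a leftover valence electron — Mg has the largest IE_3 here.
Valence configurations: Al²⁺ [Ne]3s¹, Cl²⁺ [Ne]3s²3p³.
Tabulated IE_3 (kJ/mol): Al 2745, Mg 7733, Cl 3822.
Overall IE_3 order: Al < Cl < Mg.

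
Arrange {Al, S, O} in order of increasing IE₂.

Al < S < O

IE_2 is the cost of taking one more electron from the +1 cation: Al⁺ still has 2 valence electrons; S⁺ still has 5 valence electrons; O⁺ still has 5 valence electrons.
All are still removing valence electrons, so compare the +1 ions as you would atoms: IE_2 generally rises across a period (higher Z_eff) and falls down a group (larger shell), subject to the usual subshell exceptions.
Valence configurations: Al⁺ [Ne]3s², S⁺ [Ne]3s²3p³, O⁺ [He]2s²2p³.
The numbers (kJ/mol): Al 1817, S 2252, O 3388.
So the second ionization energies run Al < S < O.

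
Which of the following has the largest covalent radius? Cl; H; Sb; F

Sb

H is in period 1, group 1; F is in period 2, group 17; Cl is in period 3, group 17; Sb is in period 5, group 15.
Radius decreases left→right (rising Z_eff, same n) and increases top→bottom (higher n).
Neither a single period nor a single group — weigh both effects.
F > H: the two effects oppose for this pair; the down-group effect wins (64 vs 32 pm).
Cl > F: they share group 17; the group trend gives Cl the larger value.
Sb > Cl: both effects reinforce here, so Sb is clearly the larger of the two.
Tabulated atomic radius (pm): H 32, F 64, Cl 99, Sb 140.
The largest covalent radius among these belongs to Sb.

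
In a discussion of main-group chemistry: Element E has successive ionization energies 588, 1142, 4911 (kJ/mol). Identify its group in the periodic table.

Group 2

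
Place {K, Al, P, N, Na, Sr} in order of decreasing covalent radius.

N is in period 2, group 15; Na is in period 3, group 1; Al is in period 3, group 13; P is in period 3, group 15; K is in period 4, group 1; Sr is in period 5, group 2.
Radius decreases left→right (rising Z_eff, same n) and increases top→bottom (higher n).
These span different periods and groups, so the two trends combine.
P > N: they share group 15; the group trend gives P the larger value.
Al > P: both are in period 3; the period trend gives Al the larger value.
Na > Al: both are in period 3; the period trend gives Na the larger value.
Sr > Na: period and group pull opposite ways; the down-group shift dominates (185 vs 155 pm).
K > Sr: period and group pull opposite ways; the across-period shift dominates (196 vs 185 pm).
Approximate values (pm): N 71, Na 155, Al 126, P 111, K 196, Sr 185.
So from largest to smallest: K > Sr > Na > Al > P > N.

K > Sr > Na > Al > P > N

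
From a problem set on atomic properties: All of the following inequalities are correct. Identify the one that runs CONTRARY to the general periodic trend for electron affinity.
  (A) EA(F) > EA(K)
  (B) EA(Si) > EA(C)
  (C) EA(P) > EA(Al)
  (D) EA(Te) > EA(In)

(B)

The general trend: electron affinity increases across a period and decreases down a group.
(A) F (period 2, group 17) vs K (period 4, group 1): the stated order agrees with the simple trend.
(B) Si (period 3, group 14) vs C (period 2, group 14): the stated order contradicts the simple trend.
(C) P (period 3, group 15) vs Al (period 3, group 13): the stated order agrees with the simple trend.
(D) Te (period 5, group 16) vs In (period 5, group 13): the stated order agrees with the simple trend.
The exception is (B): Si's larger, more diffuse 3p orbitals accept an added electron slightly more readily than C's compact 2p.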